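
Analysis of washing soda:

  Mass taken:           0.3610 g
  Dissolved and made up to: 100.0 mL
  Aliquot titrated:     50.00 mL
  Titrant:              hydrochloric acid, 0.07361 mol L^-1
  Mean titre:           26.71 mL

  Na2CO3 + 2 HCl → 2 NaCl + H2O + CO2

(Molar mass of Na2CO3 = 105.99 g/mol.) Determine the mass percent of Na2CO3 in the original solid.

n(HCl) per titration = 0.02671 × 0.07361 = 1.966 × 10^-3 mol
From the 1:2 ratio, n(Na2CO3) in each aliquot = 1/2 × 1.966 × 10^-3 = 9.831 × 10^-4 mol
n(Na2CO3) in the whole flask = 9.831 × 10^-4 × 100.0/50.00 = 1.966 × 10^-3 mol
mass of Na2CO3 = 1.966 × 10^-3 × 105.99 = 0.2084 g
% Na2CO3 = 0.2084 / 0.3610 × 100 = 57.73 %

57.73 %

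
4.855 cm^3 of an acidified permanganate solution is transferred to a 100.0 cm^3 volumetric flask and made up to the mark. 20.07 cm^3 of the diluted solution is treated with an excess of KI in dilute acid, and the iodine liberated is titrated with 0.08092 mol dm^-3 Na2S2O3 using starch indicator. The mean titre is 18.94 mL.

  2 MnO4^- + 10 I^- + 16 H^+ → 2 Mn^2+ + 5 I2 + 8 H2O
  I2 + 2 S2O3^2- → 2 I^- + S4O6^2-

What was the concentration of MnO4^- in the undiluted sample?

n(S2O3^2-) = 0.01894 × 0.08092 = 1.533 × 10^-3 mol
n(I2) = n(S2O3^2-)/2 = 7.663 × 10^-4 mol
From the 2:5 ratio, n(MnO4^-) in the aliquot = 2/5 × 7.663 × 10^-4 = 3.065 × 10^-4 mol
[MnO4^-]_dilute = 3.065 × 10^-4 / 0.02007 = 0.01527 mol/L
[MnO4^-]_original = 0.01527 × 100.0/4.855 = 0.3146 mol/L

0.3146 mol/L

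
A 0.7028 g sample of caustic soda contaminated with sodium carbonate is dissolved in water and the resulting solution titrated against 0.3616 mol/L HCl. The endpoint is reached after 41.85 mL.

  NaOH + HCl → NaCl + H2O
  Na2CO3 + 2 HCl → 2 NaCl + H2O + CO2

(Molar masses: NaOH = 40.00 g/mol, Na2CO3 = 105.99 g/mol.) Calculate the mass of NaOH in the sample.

0.3053 g

n(HCl) = 0.04185 × 0.3616 = 0.01513 mol
Let x = n(NaOH), y = n(Na2CO3).
Titrant: 1x + 2y = 0.01513;  mass: 40.00x + 105.99y = 0.7028
Solving, x = 7.631 × 10^-3 mol, y = 3.751 × 10^-3 mol
mass of NaOH = 7.631 × 10^-3 × 40.00 = 0.3053 g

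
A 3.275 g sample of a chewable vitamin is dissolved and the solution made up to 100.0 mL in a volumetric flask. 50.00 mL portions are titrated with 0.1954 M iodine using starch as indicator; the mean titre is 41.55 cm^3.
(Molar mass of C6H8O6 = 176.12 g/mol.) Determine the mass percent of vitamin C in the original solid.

C6H8O6 + I2 → C6H6O6 + 2 HI
n(I2) per titration = 0.04155 × 0.1954 = 8.119 × 10^-3 mol
n(C6H8O6) in each aliquot = 8.119 × 10^-3 mol (1:1 ratio)
n(C6H8O6) in the whole flask = 8.119 × 10^-3 × 100.0/50.00 = 0.01624 mol
mass of C6H8O6 = 0.01624 × 176.12 = 2.860 g
% C6H8O6 = 2.860 / 3.275 × 100 = 87.32 %

87.32 %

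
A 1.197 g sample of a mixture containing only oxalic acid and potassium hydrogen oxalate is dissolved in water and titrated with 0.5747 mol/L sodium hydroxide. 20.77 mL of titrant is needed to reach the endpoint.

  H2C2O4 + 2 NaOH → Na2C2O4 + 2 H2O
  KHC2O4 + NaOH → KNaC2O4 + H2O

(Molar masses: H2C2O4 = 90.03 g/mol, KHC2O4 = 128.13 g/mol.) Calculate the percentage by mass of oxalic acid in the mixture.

n(NaOH) = 0.02077 × 0.5747 = 0.01194 mol
Let x = n(H2C2O4), y = n(KHC2O4).
Titrant: 2x + 1y = 0.01194;  mass: 90.03x + 128.13y = 1.197
Solving, x = 2.000 × 10^-3 mol, y = 7.937 × 10^-3 mol
mass of H2C2O4 = 2.000 × 10^-3 × 90.03 = 0.1800 g
% H2C2O4 = 0.1800 / 1.197 × 100 = 15.04 %

15.04 %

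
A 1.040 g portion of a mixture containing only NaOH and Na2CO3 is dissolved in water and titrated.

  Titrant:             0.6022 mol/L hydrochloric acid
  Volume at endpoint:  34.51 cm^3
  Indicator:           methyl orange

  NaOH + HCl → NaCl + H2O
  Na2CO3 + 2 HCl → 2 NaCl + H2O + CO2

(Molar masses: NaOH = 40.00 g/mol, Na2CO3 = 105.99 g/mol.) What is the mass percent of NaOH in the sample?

18.15 %

n(HCl) = 0.03451 × 0.6022 = 0.02078 mol
Let x = n(NaOH), y = n(Na2CO3).
Titrant: 1x + 2y = 0.02078;  mass: 40.00x + 105.99y = 1.040
Solving, x = 4.720 × 10^-3 mol, y = 8.031 × 10^-3 mol
mass of NaOH = 4.720 × 10^-3 × 40.00 = 0.1888 g
% NaOH = 0.1888 / 1.040 × 100 = 18.15 %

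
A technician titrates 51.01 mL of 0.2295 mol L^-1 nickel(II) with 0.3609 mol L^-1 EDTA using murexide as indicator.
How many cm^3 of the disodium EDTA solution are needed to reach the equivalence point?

Ni^2+ + EDTA^4- → [Ni(EDTA)]^2-
n(Ni2+) = 0.05101 L × 0.2295 mol/L = 0.01171 mol
n(EDTA) = 0.01171 mol (1:1 stoichiometry)
V(EDTA) = 0.01171 mol / 0.3609 mol/L = 0.03244 L = 32.44 mL

32.44 mL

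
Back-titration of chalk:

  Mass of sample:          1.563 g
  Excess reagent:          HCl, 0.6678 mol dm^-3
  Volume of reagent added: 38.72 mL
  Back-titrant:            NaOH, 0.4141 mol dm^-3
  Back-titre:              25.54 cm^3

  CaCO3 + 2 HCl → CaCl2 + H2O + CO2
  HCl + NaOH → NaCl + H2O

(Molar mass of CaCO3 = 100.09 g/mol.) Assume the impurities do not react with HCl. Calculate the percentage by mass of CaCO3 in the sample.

n(HCl) added = 0.03872 × 0.6678 = 0.02586 mol
n(NaOH) used in back-titration = 0.02554 × 0.4141 = 0.01058 mol
n(HCl) left over = 0.01058 mol (1:1 ratio)
n(HCl) consumed by analyte = 0.02586 − 0.01058 = 0.01528 mol
From the 1:2 ratio, n(CaCO3) = 1/2 × 0.01528 = 7.641 × 10^-3 mol
mass of CaCO3 = 7.641 × 10^-3 × 100.09 = 0.7647 g
% CaCO3 = 0.7647 / 1.563 × 100 = 48.93 %

48.93 %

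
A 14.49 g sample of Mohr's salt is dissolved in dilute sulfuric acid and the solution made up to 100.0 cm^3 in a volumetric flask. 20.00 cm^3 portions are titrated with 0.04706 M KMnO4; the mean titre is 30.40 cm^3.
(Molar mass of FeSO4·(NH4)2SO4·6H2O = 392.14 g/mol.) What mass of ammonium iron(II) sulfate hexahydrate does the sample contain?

MnO4^- + 5 Fe^2+ + 8 H^+ → Mn^2+ + 5 Fe^3+ + 4 H2O
n(KMnO4) per titration = 0.03040 × 0.04706 = 1.431 × 10^-3 mol
From the 5:1 ratio, n(FeSO4·(NH4)2SO4·6H2O) in each aliquot = 5/1 × 1.431 × 10^-3 = 7.153 × 10^-3 mol
n(FeSO4·(NH4)2SO4·6H2O) in the whole flask = 7.153 × 10^-3 × 100.0/20.00 = 0.03577 mol
mass of FeSO4·(NH4)2SO4·6H2O = 0.03577 × 392.14 = 14.03 g

14.03 g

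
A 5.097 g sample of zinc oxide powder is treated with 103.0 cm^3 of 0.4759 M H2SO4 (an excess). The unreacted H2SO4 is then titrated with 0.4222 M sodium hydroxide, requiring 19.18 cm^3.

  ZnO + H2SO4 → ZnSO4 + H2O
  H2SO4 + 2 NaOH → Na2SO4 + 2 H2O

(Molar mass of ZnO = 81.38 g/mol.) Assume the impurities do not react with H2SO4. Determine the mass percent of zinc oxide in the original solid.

71.80 %

n(H2SO4) added = 0.1030 × 0.4759 = 0.04902 mol
n(NaOH) used in back-titration = 0.01918 × 0.4222 = 8.098 × 10^-3 mol
From the 1:2 ratio, n(H2SO4) left over = 1/2 × 8.098 × 10^-3 = 4.049 × 10^-3 mol
n(H2SO4) consumed by analyte = 0.04902 − 4.049 × 10^-3 = 0.04497 mol
n(ZnO) = 0.04497 mol (1:1 ratio)
mass of ZnO = 0.04497 × 81.38 = 3.660 g
% ZnO = 3.660 / 5.097 × 100 = 71.80 %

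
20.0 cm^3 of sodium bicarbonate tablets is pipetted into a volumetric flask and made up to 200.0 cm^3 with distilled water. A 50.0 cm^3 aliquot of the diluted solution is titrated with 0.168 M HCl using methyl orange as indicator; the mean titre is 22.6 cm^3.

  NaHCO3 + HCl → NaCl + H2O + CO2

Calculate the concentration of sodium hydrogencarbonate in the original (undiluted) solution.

n(HCl) = 0.0226 × 0.168 = 3.80 × 10^-3 mol
n(NaHCO3) in the aliquot = 3.80 × 10^-3 mol (1:1 ratio)
[NaHCO3]_dilute = 3.80 × 10^-3 / 0.0500 = 0.0759 mol/L
Dilution factor = 200.0 / 20.0 = 10.00
[NaHCO3]_stock = 0.0759 × 10.00 = 0.759 mol/L

0.759 M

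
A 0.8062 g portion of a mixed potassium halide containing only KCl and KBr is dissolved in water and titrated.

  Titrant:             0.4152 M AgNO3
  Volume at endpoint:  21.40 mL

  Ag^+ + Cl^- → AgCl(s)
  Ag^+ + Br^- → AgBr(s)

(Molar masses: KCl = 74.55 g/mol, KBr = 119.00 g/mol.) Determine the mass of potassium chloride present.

n(AgNO3) = 0.02140 × 0.4152 = 8.885 × 10^-3 mol
Let x = n(KCl), y = n(KBr).
Titrant: 1x + 1y = 8.885 × 10^-3;  mass: 74.55x + 119.00y = 0.8062
Solving, x = 5.650 × 10^-3 mol, y = 3.235 × 10^-3 mol
mass of KCl = 5.650 × 10^-3 × 74.55 = 0.4212 g

0.4212 g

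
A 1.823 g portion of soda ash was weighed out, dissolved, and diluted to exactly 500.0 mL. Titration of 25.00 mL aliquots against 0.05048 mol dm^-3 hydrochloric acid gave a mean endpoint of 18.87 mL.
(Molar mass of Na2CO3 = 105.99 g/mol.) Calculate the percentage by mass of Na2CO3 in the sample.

55.38 %

Na2CO3 + 2 HCl → 2 NaCl + H2O + CO2
n(HCl) per titration = 0.01887 × 0.05048 = 9.526 × 10^-4 mol
From the 1:2 ratio, n(Na2CO3) in each aliquot = 1/2 × 9.526 × 10^-4 = 4.763 × 10^-4 mol
n(Na2CO3) in the whole flask = 4.763 × 10^-4 × 500.0/25.00 = 9.526 × 10^-3 mol
mass of Na2CO3 = 9.526 × 10^-3 × 105.99 = 1.010 g
% Na2CO3 = 1.010 / 1.823 × 100 = 55.38 %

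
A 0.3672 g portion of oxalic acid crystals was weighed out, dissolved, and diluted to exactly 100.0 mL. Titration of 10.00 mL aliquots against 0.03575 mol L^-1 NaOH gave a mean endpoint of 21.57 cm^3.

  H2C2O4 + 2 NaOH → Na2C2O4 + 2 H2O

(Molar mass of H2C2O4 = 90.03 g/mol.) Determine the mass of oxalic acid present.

n(NaOH) per titration = 0.02157 × 0.03575 = 7.711 × 10^-4 mol
From the 1:2 ratio, n(H2C2O4) in each aliquot = 1/2 × 7.711 × 10^-4 = 3.856 × 10^-4 mol
n(H2C2O4) in the whole flask = 3.856 × 10^-4 × 100.0/10.00 = 3.856 × 10^-3 mol
mass of H2C2O4 = 3.856 × 10^-3 × 90.03 = 0.3471 g

0.3471 g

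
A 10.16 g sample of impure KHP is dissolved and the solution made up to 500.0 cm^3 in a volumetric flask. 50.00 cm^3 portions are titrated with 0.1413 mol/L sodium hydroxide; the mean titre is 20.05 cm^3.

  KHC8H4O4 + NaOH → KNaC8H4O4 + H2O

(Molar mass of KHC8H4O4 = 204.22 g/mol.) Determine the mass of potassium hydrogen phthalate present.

n(NaOH) per titration = 0.02005 × 0.1413 = 2.833 × 10^-3 mol
n(KHC8H4O4) in each aliquot = 2.833 × 10^-3 mol (1:1 ratio)
n(KHC8H4O4) in the whole flask = 2.833 × 10^-3 × 500.0/50.00 = 0.02833 mol
mass of KHC8H4O4 = 0.02833 × 204.22 = 5.786 g

5.786 g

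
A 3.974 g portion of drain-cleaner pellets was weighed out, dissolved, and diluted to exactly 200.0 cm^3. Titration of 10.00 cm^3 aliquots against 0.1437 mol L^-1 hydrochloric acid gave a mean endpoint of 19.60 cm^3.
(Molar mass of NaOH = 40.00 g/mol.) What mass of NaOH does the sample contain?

2.253 g

NaOH + HCl → NaCl + H2O
n(HCl) per titration = 0.01960 × 0.1437 = 2.817 × 10^-3 mol
n(NaOH) in each aliquot = 2.817 × 10^-3 mol (1:1 ratio)
n(NaOH) in the whole flask = 2.817 × 10^-3 × 200.0/10.00 = 0.05633 mol
mass of NaOH = 0.05633 × 40.00 = 2.253 g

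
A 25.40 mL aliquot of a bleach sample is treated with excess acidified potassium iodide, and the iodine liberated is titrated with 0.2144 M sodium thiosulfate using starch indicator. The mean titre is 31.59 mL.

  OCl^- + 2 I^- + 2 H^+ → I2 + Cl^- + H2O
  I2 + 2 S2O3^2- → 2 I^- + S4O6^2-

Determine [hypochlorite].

n(S2O3^2-) = 0.03159 × 0.2144 = 6.773 × 10^-3 mol
n(I2) = n(S2O3^2-)/2 = 3.386 × 10^-3 mol
n(OCl^-) in the aliquot = 3.386 × 10^-3 mol (1:1 ratio)
[OCl^-] = 3.386 × 10^-3 / 0.02540 = 0.1333 mol/L

0.1333 M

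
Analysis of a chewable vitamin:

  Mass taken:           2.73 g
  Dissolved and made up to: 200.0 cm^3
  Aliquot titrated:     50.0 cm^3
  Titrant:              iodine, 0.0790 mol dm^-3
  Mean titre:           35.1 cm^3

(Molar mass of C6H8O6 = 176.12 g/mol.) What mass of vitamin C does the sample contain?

1.95 g

C6H8O6 + I2 → C6H6O6 + 2 HI
n(I2) per titration = 0.0351 × 0.0790 = 2.77 × 10^-3 mol
n(C6H8O6) in each aliquot = 2.77 × 10^-3 mol (1:1 ratio)
n(C6H8O6) in the whole flask = 2.77 × 10^-3 × 200.0/50.0 = 0.0111 mol
mass of C6H8O6 = 0.0111 × 176.12 = 1.95 g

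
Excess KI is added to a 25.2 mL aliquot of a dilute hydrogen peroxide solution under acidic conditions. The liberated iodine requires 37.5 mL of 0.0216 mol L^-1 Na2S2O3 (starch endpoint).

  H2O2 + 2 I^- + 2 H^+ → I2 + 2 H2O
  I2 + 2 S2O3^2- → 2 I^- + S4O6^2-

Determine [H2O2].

n(S2O3^2-) = 0.0375 × 0.0216 = 8.10 × 10^-4 mol
n(I2) = n(S2O3^2-)/2 = 4.05 × 10^-4 mol
n(H2O2) in the aliquot = 4.05 × 10^-4 mol (1:1 ratio)
[H2O2] = 4.05 × 10^-4 / 0.0252 = 0.0161 mol/L

0.0161 mol/L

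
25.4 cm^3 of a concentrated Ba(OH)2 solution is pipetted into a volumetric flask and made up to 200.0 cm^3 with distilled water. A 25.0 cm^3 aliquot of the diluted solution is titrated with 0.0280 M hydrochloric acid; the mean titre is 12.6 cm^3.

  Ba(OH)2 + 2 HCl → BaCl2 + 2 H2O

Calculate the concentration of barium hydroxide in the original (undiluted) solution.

0.0556 M

n(HCl) = 0.0126 × 0.0280 = 3.53 × 10^-4 mol
From the 1:2 ratio, n(Ba(OH)2) in the aliquot = 1/2 × 3.53 × 10^-4 = 1.76 × 10^-4 mol
[Ba(OH)2]_dilute = 1.76 × 10^-4 / 0.0250 = 0.00706 mol/L
Dilution factor = 200.0 / 25.4 = 7.874
[Ba(OH)2]_stock = 0.00706 × 7.874 = 0.0556 mol/L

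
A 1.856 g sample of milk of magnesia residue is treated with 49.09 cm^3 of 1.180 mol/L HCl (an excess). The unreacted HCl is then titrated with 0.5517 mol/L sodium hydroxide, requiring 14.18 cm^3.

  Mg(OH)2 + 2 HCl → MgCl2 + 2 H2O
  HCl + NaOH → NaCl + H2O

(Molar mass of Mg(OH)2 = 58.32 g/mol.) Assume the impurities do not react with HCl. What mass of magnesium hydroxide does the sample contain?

1.461 g

n(HCl) added = 0.04909 × 1.180 = 0.05793 mol
n(NaOH) used in back-titration = 0.01418 × 0.5517 = 7.823 × 10^-3 mol
n(HCl) left over = 7.823 × 10^-3 mol (1:1 ratio)
n(HCl) consumed by analyte = 0.05793 − 7.823 × 10^-3 = 0.05010 mol
From the 1:2 ratio, n(Mg(OH)2) = 1/2 × 0.05010 = 0.02505 mol
mass of Mg(OH)2 = 0.02505 × 58.32 = 1.461 g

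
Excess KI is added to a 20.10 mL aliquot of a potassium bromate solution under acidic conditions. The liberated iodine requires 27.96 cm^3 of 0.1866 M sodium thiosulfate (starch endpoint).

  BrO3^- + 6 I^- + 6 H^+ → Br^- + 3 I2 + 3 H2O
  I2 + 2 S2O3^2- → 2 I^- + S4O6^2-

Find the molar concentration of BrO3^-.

0.04326 M

n(S2O3^2-) = 0.02796 × 0.1866 = 5.217 × 10^-3 mol
n(I2) = n(S2O3^2-)/2 = 2.609 × 10^-3 mol
From the 1:3 ratio, n(BrO3^-) in the aliquot = 1/3 × 2.609 × 10^-3 = 8.696 × 10^-4 mol
[BrO3^-] = 8.696 × 10^-4 / 0.02010 = 0.04326 mol/L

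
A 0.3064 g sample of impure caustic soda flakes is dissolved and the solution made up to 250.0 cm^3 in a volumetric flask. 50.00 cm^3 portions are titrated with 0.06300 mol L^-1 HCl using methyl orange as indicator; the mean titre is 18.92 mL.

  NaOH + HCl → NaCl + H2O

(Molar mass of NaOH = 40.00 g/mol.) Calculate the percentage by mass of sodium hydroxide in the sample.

77.80 %

n(HCl) per titration = 0.01892 × 0.06300 = 1.192 × 10^-3 mol
n(NaOH) in each aliquot = 1.192 × 10^-3 mol (1:1 ratio)
n(NaOH) in the whole flask = 1.192 × 10^-3 × 250.0/50.00 = 5.960 × 10^-3 mol
mass of NaOH = 5.960 × 10^-3 × 40.00 = 0.2384 g
% NaOH = 0.2384 / 0.3064 × 100 = 77.80 %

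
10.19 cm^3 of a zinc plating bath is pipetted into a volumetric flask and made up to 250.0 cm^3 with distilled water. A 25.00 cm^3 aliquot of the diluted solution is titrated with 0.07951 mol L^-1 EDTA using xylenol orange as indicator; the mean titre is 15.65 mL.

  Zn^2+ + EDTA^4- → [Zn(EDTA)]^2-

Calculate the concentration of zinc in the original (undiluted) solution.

1.221 mol/L

n(EDTA) = 0.01565 × 0.07951 = 1.244 × 10^-3 mol
n(Zn2+) in the aliquot = 1.244 × 10^-3 mol (1:1 ratio)
[Zn2+]_dilute = 1.244 × 10^-3 / 0.02500 = 0.04977 mol/L
Dilution factor = 250.0 / 10.19 = 24.53
[Zn2+]_stock = 0.04977 × 24.53 = 1.221 mol/L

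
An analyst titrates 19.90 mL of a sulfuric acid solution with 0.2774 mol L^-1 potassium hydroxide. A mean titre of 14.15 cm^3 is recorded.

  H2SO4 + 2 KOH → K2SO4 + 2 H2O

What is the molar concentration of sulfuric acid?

n(KOH) = 0.01415 L × 0.2774 mol/L = 3.925 × 10^-3 mol
From the 1:2 mole ratio, n(H2SO4) = 1/2 × 3.925 × 10^-3 = 1.963 × 10^-3 mol
[H2SO4] = 1.963 × 10^-3 mol / 0.01990 L = 0.09862 mol/L

0.09862 mol/L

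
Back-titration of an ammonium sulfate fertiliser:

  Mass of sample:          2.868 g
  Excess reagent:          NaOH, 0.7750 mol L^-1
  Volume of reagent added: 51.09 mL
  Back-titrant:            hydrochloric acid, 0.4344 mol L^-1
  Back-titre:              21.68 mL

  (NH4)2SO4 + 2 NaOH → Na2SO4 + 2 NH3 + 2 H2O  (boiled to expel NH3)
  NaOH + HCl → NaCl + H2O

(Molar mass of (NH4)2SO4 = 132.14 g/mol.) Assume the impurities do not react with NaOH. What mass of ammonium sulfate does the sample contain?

n(NaOH) added = 0.05109 × 0.7750 = 0.03959 mol
n(HCl) used in back-titration = 0.02168 × 0.4344 = 9.418 × 10^-3 mol
n(NaOH) left over = 9.418 × 10^-3 mol (1:1 ratio)
n(NaOH) consumed by analyte = 0.03959 − 9.418 × 10^-3 = 0.03018 mol
From the 1:2 ratio, n((NH4)2SO4) = 1/2 × 0.03018 = 0.01509 mol
mass of (NH4)2SO4 = 0.01509 × 132.14 = 1.994 g

1.994 g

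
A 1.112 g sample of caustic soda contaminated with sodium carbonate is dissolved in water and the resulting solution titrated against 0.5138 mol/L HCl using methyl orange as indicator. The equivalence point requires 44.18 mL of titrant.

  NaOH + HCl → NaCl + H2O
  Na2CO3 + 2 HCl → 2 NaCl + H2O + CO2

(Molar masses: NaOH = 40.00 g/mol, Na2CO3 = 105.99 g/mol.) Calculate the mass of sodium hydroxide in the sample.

0.2800 g

n(HCl) = 0.04418 × 0.5138 = 0.02270 mol
Let x = n(NaOH), y = n(Na2CO3).
Titrant: 1x + 2y = 0.02270;  mass: 40.00x + 105.99y = 1.112
Solving, x = 7.000 × 10^-3 mol, y = 7.850 × 10^-3 mol
mass of NaOH = 7.000 × 10^-3 × 40.00 = 0.2800 g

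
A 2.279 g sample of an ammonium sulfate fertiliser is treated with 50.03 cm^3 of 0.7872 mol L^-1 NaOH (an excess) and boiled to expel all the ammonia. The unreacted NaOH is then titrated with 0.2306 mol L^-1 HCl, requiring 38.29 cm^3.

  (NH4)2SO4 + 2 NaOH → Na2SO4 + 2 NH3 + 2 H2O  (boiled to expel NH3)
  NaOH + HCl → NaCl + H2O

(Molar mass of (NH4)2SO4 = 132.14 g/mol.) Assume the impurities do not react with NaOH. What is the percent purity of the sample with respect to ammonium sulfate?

88.58 %

n(NaOH) added = 0.05003 × 0.7872 = 0.03938 mol
n(HCl) used in back-titration = 0.03829 × 0.2306 = 8.830 × 10^-3 mol
n(NaOH) left over = 8.830 × 10^-3 mol (1:1 ratio)
n(NaOH) consumed by analyte = 0.03938 − 8.830 × 10^-3 = 0.03055 mol
From the 1:2 ratio, n((NH4)2SO4) = 1/2 × 0.03055 = 0.01528 mol
mass of (NH4)2SO4 = 0.01528 × 132.14 = 2.019 g
% (NH4)2SO4 = 2.019 / 2.279 × 100 = 88.58 %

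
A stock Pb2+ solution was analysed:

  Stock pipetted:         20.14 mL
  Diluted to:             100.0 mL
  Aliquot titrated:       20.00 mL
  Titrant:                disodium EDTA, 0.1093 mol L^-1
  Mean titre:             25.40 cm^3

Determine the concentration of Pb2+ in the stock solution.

0.6892 mol/L

Pb^2+ + EDTA^4- → [Pb(EDTA)]^2-
n(EDTA) = 0.02540 × 0.1093 = 2.776 × 10^-3 mol
n(Pb2+) in the aliquot = 2.776 × 10^-3 mol (1:1 ratio)
[Pb2+]_dilute = 2.776 × 10^-3 / 0.02000 = 0.1388 mol/L
Dilution factor = 100.0 / 20.14 = 4.965
[Pb2+]_stock = 0.1388 × 4.965 = 0.6892 mol/L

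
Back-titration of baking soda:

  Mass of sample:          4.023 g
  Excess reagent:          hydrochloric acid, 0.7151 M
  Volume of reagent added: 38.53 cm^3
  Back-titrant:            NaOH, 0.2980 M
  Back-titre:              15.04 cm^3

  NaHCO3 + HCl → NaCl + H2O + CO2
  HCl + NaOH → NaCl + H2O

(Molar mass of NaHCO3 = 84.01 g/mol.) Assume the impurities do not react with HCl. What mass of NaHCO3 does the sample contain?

n(HCl) added = 0.03853 × 0.7151 = 0.02755 mol
n(NaOH) used in back-titration = 0.01504 × 0.2980 = 4.482 × 10^-3 mol
n(HCl) left over = 4.482 × 10^-3 mol (1:1 ratio)
n(HCl) consumed by analyte = 0.02755 − 4.482 × 10^-3 = 0.02307 mol
n(NaHCO3) = 0.02307 mol (1:1 ratio)
mass of NaHCO3 = 0.02307 × 84.01 = 1.938 g

1.938 g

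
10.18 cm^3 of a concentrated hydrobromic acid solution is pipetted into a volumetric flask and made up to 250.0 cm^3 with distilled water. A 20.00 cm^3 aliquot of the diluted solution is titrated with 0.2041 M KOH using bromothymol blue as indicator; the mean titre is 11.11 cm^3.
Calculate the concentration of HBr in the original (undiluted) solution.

HBr + KOH → KBr + H2O
n(KOH) = 0.01111 × 0.2041 = 2.268 × 10^-3 mol
n(HBr) in the aliquot = 2.268 × 10^-3 mol (1:1 ratio)
[HBr]_dilute = 2.268 × 10^-3 / 0.02000 = 0.1134 mol/L
Dilution factor = 250.0 / 10.18 = 24.56
[HBr]_stock = 0.1134 × 24.56 = 2.784 mol/L

2.784 M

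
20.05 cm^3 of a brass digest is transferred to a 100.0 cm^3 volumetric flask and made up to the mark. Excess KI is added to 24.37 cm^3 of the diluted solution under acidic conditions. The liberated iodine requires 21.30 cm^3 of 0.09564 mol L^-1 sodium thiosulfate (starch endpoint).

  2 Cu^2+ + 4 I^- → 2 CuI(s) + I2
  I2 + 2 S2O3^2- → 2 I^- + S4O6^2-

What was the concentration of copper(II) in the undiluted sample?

n(S2O3^2-) = 0.02130 × 0.09564 = 2.037 × 10^-3 mol
n(I2) = n(S2O3^2-)/2 = 1.019 × 10^-3 mol
From the 2:1 ratio, n(Cu2+) in the aliquot = 2/1 × 1.019 × 10^-3 = 2.037 × 10^-3 mol
[Cu2+]_dilute = 2.037 × 10^-3 / 0.02437 = 0.08359 mol/L
[Cu2+]_original = 0.08359 × 100.0/20.05 = 0.4169 mol/L

0.4169 mol/L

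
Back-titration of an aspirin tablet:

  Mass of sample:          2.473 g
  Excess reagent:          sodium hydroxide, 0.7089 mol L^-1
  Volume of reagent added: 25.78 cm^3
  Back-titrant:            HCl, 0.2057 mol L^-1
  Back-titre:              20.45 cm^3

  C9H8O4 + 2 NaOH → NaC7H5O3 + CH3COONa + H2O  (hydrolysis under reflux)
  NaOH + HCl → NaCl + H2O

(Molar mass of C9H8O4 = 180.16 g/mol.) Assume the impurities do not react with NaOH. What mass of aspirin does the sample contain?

n(NaOH) added = 0.02578 × 0.7089 = 0.01828 mol
n(HCl) used in back-titration = 0.02045 × 0.2057 = 4.207 × 10^-3 mol
n(NaOH) left over = 4.207 × 10^-3 mol (1:1 ratio)
n(NaOH) consumed by analyte = 0.01828 − 4.207 × 10^-3 = 0.01407 mol
From the 1:2 ratio, n(C9H8O4) = 1/2 × 0.01407 = 7.034 × 10^-3 mol
mass of C9H8O4 = 7.034 × 10^-3 × 180.16 = 1.267 g

1.267 g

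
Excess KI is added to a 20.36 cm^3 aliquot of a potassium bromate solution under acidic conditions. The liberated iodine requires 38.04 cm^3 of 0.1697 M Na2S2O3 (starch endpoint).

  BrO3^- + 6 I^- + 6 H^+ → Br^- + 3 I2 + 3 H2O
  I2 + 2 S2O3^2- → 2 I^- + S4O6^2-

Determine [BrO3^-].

0.05284 M

n(S2O3^2-) = 0.03804 × 0.1697 = 6.455 × 10^-3 mol
n(I2) = n(S2O3^2-)/2 = 3.228 × 10^-3 mol
From the 1:3 ratio, n(BrO3^-) in the aliquot = 1/3 × 3.228 × 10^-3 = 1.076 × 10^-3 mol
[BrO3^-] = 1.076 × 10^-3 / 0.02036 = 0.05284 mol/L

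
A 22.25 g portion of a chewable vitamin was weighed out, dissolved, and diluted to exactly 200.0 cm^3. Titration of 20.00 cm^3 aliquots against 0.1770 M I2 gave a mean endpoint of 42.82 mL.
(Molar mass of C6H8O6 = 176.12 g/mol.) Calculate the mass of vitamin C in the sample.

C6H8O6 + I2 → C6H6O6 + 2 HI
n(I2) per titration = 0.04282 × 0.1770 = 7.579 × 10^-3 mol
n(C6H8O6) in each aliquot = 7.579 × 10^-3 mol (1:1 ratio)
n(C6H8O6) in the whole flask = 7.579 × 10^-3 × 200.0/20.00 = 0.07579 mol
mass of C6H8O6 = 0.07579 × 176.12 = 13.35 g

13.35 g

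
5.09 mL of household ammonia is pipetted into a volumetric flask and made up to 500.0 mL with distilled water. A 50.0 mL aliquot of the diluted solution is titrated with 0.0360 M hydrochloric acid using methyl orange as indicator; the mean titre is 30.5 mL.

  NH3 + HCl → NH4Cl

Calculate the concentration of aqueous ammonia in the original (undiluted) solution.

n(HCl) = 0.0305 × 0.0360 = 1.10 × 10^-3 mol
n(NH3) in the aliquot = 1.10 × 10^-3 mol (1:1 ratio)
[NH3]_dilute = 1.10 × 10^-3 / 0.0500 = 0.0220 mol/L
Dilution factor = 500.0 / 5.09 = 98.23
[NH3]_stock = 0.0220 × 98.23 = 2.16 mol/L

2.16 M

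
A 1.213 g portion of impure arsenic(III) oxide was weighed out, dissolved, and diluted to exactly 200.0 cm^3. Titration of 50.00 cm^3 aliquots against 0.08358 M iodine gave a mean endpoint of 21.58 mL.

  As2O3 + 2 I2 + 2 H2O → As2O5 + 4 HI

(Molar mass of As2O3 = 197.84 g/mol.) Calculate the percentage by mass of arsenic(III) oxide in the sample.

n(I2) per titration = 0.02158 × 0.08358 = 1.804 × 10^-3 mol
From the 1:2 ratio, n(As2O3) in each aliquot = 1/2 × 1.804 × 10^-3 = 9.018 × 10^-4 mol
n(As2O3) in the whole flask = 9.018 × 10^-4 × 200.0/50.00 = 3.607 × 10^-3 mol
mass of As2O3 = 3.607 × 10^-3 × 197.84 = 0.7137 g
% As2O3 = 0.7137 / 1.213 × 100 = 58.84 %

58.84 %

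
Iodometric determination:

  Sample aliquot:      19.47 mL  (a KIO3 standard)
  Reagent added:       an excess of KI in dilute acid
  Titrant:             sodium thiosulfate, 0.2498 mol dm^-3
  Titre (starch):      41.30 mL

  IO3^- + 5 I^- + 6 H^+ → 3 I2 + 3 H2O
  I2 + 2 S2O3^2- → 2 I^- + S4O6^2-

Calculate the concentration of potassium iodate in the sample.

n(S2O3^2-) = 0.04130 × 0.2498 = 0.01032 mol
n(I2) = n(S2O3^2-)/2 = 5.158 × 10^-3 mol
From the 1:3 ratio, n(IO3^-) in the aliquot = 1/3 × 5.158 × 10^-3 = 1.719 × 10^-3 mol
[IO3^-] = 1.719 × 10^-3 / 0.01947 = 0.08831 mol/L

0.08831 mol/L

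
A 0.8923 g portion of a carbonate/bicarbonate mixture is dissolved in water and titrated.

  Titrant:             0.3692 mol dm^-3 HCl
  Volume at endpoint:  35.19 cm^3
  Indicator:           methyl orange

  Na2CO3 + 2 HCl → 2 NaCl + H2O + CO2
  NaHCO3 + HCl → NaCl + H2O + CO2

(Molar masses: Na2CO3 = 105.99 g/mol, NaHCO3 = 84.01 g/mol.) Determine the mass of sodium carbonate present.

n(HCl) = 0.03519 × 0.3692 = 0.01299 mol
Let x = n(Na2CO3), y = n(NaHCO3).
Titrant: 2x + 1y = 0.01299;  mass: 105.99x + 84.01y = 0.8923
Solving, x = 3.211 × 10^-3 mol, y = 6.570 × 10^-3 mol
mass of Na2CO3 = 3.211 × 10^-3 × 105.99 = 0.3403 g

0.3403 g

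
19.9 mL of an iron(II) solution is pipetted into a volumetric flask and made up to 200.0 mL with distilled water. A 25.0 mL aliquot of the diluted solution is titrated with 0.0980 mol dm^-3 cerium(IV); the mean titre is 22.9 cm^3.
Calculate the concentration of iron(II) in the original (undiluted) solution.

0.902 mol/L

Ce^4+ + Fe^2+ → Ce^3+ + Fe^3+
n(Ce4+) = 0.0229 × 0.0980 = 2.24 × 10^-3 mol
n(Fe2+) in the aliquot = 2.24 × 10^-3 mol (1:1 ratio)
[Fe2+]_dilute = 2.24 × 10^-3 / 0.0250 = 0.0898 mol/L
Dilution factor = 200.0 / 19.9 = 10.05
[Fe2+]_stock = 0.0898 × 10.05 = 0.902 mol/L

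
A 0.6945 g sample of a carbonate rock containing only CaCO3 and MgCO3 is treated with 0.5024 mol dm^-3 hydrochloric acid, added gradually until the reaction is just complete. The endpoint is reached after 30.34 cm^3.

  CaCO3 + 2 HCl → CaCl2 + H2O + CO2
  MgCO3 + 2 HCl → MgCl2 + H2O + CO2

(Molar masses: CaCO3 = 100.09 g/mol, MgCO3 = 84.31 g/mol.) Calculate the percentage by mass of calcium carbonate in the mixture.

n(HCl) = 0.03034 × 0.5024 = 0.01524 mol
Let x = n(CaCO3), y = n(MgCO3).
Titrant: 2x + 2y = 0.01524;  mass: 100.09x + 84.31y = 0.6945
Solving, x = 3.291 × 10^-3 mol, y = 4.330 × 10^-3 mol
mass of CaCO3 = 3.291 × 10^-3 × 100.09 = 0.3294 g
% CaCO3 = 0.3294 / 0.6945 × 100 = 47.44 %

47.44 %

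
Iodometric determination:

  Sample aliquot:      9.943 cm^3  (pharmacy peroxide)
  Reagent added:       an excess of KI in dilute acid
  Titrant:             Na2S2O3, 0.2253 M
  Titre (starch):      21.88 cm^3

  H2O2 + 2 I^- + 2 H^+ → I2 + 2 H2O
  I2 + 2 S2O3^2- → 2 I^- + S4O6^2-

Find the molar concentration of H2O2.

0.2479 M

n(S2O3^2-) = 0.02188 × 0.2253 = 4.930 × 10^-3 mol
n(I2) = n(S2O3^2-)/2 = 2.465 × 10^-3 mol
n(H2O2) in the aliquot = 2.465 × 10^-3 mol (1:1 ratio)
[H2O2] = 2.465 × 10^-3 / 0.009943 = 0.2479 mol/L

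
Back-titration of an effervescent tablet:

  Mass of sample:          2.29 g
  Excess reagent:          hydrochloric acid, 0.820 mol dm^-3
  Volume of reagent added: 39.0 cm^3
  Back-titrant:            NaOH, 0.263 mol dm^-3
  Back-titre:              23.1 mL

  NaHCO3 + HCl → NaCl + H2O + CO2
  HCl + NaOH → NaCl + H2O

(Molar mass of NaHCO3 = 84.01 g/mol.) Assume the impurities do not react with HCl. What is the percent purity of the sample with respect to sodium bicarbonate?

n(HCl) added = 0.0390 × 0.820 = 0.0320 mol
n(NaOH) used in back-titration = 0.0231 × 0.263 = 6.08 × 10^-3 mol
n(HCl) left over = 6.08 × 10^-3 mol (1:1 ratio)
n(HCl) consumed by analyte = 0.0320 − 6.08 × 10^-3 = 0.0259 mol
n(NaHCO3) = 0.0259 mol (1:1 ratio)
mass of NaHCO3 = 0.0259 × 84.01 = 2.18 g
% NaHCO3 = 2.18 / 2.29 × 100 = 95.0 %

95.0 %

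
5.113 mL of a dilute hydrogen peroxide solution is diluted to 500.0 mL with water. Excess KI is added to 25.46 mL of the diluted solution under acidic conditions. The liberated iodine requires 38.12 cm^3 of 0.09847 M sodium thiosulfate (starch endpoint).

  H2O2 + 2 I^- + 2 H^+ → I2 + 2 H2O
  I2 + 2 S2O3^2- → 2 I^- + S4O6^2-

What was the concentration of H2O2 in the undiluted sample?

7.209 M

n(S2O3^2-) = 0.03812 × 0.09847 = 3.754 × 10^-3 mol
n(I2) = n(S2O3^2-)/2 = 1.877 × 10^-3 mol
n(H2O2) in the aliquot = 1.877 × 10^-3 mol (1:1 ratio)
[H2O2]_dilute = 1.877 × 10^-3 / 0.02546 = 0.07372 mol/L
[H2O2]_original = 0.07372 × 500.0/5.113 = 7.209 mol/L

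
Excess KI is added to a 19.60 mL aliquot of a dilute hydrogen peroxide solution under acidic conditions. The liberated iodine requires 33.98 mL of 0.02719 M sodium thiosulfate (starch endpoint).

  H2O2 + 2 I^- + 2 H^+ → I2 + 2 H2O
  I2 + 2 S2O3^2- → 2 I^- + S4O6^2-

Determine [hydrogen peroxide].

0.02357 M

n(S2O3^2-) = 0.03398 × 0.02719 = 9.239 × 10^-4 mol
n(I2) = n(S2O3^2-)/2 = 4.620 × 10^-4 mol
n(H2O2) in the aliquot = 4.620 × 10^-4 mol (1:1 ratio)
[H2O2] = 4.620 × 10^-4 / 0.01960 = 0.02357 mol/L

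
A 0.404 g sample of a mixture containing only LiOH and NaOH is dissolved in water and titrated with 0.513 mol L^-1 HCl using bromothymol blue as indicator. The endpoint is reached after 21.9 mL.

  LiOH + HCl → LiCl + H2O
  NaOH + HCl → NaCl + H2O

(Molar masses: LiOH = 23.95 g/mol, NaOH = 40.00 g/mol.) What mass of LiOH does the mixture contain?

0.0677 g

n(HCl) = 0.0219 × 0.513 = 0.0112 mol
Let x = n(LiOH), y = n(NaOH).
Titrant: 1x + 1y = 0.0112;  mass: 23.95x + 40.00y = 0.404
Solving, x = 2.83 × 10^-3 mol, y = 8.41 × 10^-3 mol
mass of LiOH = 2.83 × 10^-3 × 23.95 = 0.0677 g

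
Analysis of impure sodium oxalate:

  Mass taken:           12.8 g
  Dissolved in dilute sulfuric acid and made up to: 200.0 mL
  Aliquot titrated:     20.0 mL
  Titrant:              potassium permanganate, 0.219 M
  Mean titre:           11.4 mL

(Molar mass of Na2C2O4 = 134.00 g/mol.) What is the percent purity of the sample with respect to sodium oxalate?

65.3 %

2 MnO4^- + 5 C2O4^2- + 16 H^+ → 2 Mn^2+ + 10 CO2 + 8 H2O
n(KMnO4) per titration = 0.0114 × 0.219 = 2.50 × 10^-3 mol
From the 5:2 ratio, n(Na2C2O4) in each aliquot = 5/2 × 2.50 × 10^-3 = 6.24 × 10^-3 mol
n(Na2C2O4) in the whole flask = 6.24 × 10^-3 × 200.0/20.0 = 0.0624 mol
mass of Na2C2O4 = 0.0624 × 134.00 = 8.36 g
% Na2C2O4 = 8.36 / 12.8 × 100 = 65.3 %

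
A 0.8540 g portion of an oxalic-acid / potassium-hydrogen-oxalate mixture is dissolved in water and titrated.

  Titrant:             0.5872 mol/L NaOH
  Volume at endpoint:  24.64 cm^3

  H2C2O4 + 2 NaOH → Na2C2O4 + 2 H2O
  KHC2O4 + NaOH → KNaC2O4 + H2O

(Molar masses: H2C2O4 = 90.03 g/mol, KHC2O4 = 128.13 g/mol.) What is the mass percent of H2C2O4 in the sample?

n(NaOH) = 0.02464 × 0.5872 = 0.01447 mol
Let x = n(H2C2O4), y = n(KHC2O4).
Titrant: 2x + 1y = 0.01447;  mass: 90.03x + 128.13y = 0.8540
Solving, x = 6.015 × 10^-3 mol, y = 2.439 × 10^-3 mol
mass of H2C2O4 = 6.015 × 10^-3 × 90.03 = 0.5415 g
% H2C2O4 = 0.5415 / 0.8540 × 100 = 63.41 %

63.41 %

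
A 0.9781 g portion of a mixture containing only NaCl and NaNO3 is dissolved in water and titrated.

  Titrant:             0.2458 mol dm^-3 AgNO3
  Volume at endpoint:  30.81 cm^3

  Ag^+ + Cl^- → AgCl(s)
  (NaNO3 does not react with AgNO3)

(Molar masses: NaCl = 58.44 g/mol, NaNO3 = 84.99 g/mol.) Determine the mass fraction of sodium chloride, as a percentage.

45.25 %

n(AgNO3) = 0.03081 × 0.2458 = 7.573 × 10^-3 mol
Let x = n(NaCl), y = n(NaNO3).
Titrant: 1x = 7.573 × 10^-3;  mass: 58.44x + 84.99y = 0.9781
Solving, x = 7.573 × 10^-3 mol, y = 6.301 × 10^-3 mol
mass of NaCl = 7.573 × 10^-3 × 58.44 = 0.4426 g
% NaCl = 0.4426 / 0.9781 × 100 = 45.25 %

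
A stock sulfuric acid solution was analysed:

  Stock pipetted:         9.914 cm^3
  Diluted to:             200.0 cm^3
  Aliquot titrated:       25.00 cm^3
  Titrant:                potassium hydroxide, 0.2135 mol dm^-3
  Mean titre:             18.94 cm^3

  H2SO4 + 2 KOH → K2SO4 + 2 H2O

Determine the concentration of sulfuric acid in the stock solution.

1.632 mol/L

n(KOH) = 0.01894 × 0.2135 = 4.044 × 10^-3 mol
From the 1:2 ratio, n(H2SO4) in the aliquot = 1/2 × 4.044 × 10^-3 = 2.022 × 10^-3 mol
[H2SO4]_dilute = 2.022 × 10^-3 / 0.02500 = 0.08087 mol/L
Dilution factor = 200.0 / 9.914 = 20.17
[H2SO4]_stock = 0.08087 × 20.17 = 1.632 mol/L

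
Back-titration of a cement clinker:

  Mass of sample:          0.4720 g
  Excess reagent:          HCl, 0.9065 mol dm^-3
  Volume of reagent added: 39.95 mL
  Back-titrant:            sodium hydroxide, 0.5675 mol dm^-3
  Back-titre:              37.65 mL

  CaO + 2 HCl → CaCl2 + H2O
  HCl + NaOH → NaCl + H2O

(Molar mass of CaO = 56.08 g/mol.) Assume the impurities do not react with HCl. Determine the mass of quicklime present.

n(HCl) added = 0.03995 × 0.9065 = 0.03621 mol
n(NaOH) used in back-titration = 0.03765 × 0.5675 = 0.02137 mol
n(HCl) left over = 0.02137 mol (1:1 ratio)
n(HCl) consumed by analyte = 0.03621 − 0.02137 = 0.01485 mol
From the 1:2 ratio, n(CaO) = 1/2 × 0.01485 = 7.424 × 10^-3 mol
mass of CaO = 7.424 × 10^-3 × 56.08 = 0.4163 g

0.4163 g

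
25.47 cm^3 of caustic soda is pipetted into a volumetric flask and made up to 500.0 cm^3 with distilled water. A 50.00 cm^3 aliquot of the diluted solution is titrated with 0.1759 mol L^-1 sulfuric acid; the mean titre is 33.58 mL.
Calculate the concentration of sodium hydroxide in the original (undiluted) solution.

4.638 mol/L

2 NaOH + H2SO4 → Na2SO4 + 2 H2O
n(H2SO4) = 0.03358 × 0.1759 = 5.907 × 10^-3 mol
From the 2:1 ratio, n(NaOH) in the aliquot = 2/1 × 5.907 × 10^-3 = 0.01181 mol
[NaOH]_dilute = 0.01181 / 0.05000 = 0.2363 mol/L
Dilution factor = 500.0 / 25.47 = 19.63
[NaOH]_stock = 0.2363 × 19.63 = 4.638 mol/L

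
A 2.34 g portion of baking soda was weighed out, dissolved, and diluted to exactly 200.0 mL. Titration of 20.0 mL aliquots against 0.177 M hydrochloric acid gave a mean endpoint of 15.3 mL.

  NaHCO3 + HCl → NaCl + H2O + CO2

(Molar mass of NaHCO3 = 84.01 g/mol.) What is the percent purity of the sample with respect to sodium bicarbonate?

97.2 %

n(HCl) per titration = 0.0153 × 0.177 = 2.71 × 10^-3 mol
n(NaHCO3) in each aliquot = 2.71 × 10^-3 mol (1:1 ratio)
n(NaHCO3) in the whole flask = 2.71 × 10^-3 × 200.0/20.0 = 0.0271 mol
mass of NaHCO3 = 0.0271 × 84.01 = 2.28 g
% NaHCO3 = 2.28 / 2.34 × 100 = 97.2 %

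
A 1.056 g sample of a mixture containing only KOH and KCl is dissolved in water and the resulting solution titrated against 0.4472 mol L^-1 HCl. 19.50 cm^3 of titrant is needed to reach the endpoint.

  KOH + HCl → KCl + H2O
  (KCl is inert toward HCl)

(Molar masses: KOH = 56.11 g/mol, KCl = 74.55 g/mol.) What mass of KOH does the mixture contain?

n(HCl) = 0.01950 × 0.4472 = 8.720 × 10^-3 mol
Let x = n(KOH), y = n(KCl).
Titrant: 1x = 8.720 × 10^-3;  mass: 56.11x + 74.55y = 1.056
Solving, x = 8.720 × 10^-3 mol, y = 7.602 × 10^-3 mol
mass of KOH = 8.720 × 10^-3 × 56.11 = 0.4893 g

0.4893 g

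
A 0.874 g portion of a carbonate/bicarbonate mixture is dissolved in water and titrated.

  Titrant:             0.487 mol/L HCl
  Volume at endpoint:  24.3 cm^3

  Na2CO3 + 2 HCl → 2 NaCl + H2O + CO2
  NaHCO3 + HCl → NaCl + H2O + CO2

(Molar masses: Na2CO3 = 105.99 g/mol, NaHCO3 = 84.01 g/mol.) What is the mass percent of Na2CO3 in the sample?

23.5 %

n(HCl) = 0.0243 × 0.487 = 0.0118 mol
Let x = n(Na2CO3), y = n(NaHCO3).
Titrant: 2x + 1y = 0.0118;  mass: 105.99x + 84.01y = 0.874
Solving, x = 1.94 × 10^-3 mol, y = 7.96 × 10^-3 mol
mass of Na2CO3 = 1.94 × 10^-3 × 105.99 = 0.205 g
% Na2CO3 = 0.205 / 0.874 × 100 = 23.5 %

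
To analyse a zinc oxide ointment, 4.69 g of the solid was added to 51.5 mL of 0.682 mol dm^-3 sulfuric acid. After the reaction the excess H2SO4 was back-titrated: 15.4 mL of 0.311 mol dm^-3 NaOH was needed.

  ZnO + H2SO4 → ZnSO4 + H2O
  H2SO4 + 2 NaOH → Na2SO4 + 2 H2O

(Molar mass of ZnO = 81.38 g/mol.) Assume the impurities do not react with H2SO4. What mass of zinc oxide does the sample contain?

n(H2SO4) added = 0.0515 × 0.682 = 0.0351 mol
n(NaOH) used in back-titration = 0.0154 × 0.311 = 4.79 × 10^-3 mol
From the 1:2 ratio, n(H2SO4) left over = 1/2 × 4.79 × 10^-3 = 2.39 × 10^-3 mol
n(H2SO4) consumed by analyte = 0.0351 − 2.39 × 10^-3 = 0.0327 mol
n(ZnO) = 0.0327 mol (1:1 ratio)
mass of ZnO = 0.0327 × 81.38 = 2.66 g

2.66 g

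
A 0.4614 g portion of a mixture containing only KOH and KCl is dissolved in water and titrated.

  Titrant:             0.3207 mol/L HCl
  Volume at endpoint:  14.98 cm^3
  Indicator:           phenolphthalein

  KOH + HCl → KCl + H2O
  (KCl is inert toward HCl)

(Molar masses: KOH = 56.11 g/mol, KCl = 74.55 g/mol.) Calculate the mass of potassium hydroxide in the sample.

n(HCl) = 0.01498 × 0.3207 = 4.804 × 10^-3 mol
Let x = n(KOH), y = n(KCl).
Titrant: 1x = 4.804 × 10^-3;  mass: 56.11x + 74.55y = 0.4614
Solving, x = 4.804 × 10^-3 mol, y = 2.573 × 10^-3 mol
mass of KOH = 4.804 × 10^-3 × 56.11 = 0.2696 g

0.2696 g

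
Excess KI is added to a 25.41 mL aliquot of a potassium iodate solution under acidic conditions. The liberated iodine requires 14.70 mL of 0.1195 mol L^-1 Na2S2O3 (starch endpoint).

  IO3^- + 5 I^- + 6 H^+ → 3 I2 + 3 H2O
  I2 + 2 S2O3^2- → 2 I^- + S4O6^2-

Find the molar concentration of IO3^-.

n(S2O3^2-) = 0.01470 × 0.1195 = 1.757 × 10^-3 mol
n(I2) = n(S2O3^2-)/2 = 8.783 × 10^-4 mol
From the 1:3 ratio, n(IO3^-) in the aliquot = 1/3 × 8.783 × 10^-4 = 2.928 × 10^-4 mol
[IO3^-] = 2.928 × 10^-4 / 0.02541 = 0.01152 mol/L

0.01152 mol/L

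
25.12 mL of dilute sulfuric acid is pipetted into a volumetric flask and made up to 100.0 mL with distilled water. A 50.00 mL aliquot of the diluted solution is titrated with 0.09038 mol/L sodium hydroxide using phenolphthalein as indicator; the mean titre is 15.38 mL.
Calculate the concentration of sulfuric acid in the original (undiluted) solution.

0.05534 mol/L

H2SO4 + 2 NaOH → Na2SO4 + 2 H2O
n(NaOH) = 0.01538 × 0.09038 = 1.390 × 10^-3 mol
From the 1:2 ratio, n(H2SO4) in the aliquot = 1/2 × 1.390 × 10^-3 = 6.950 × 10^-4 mol
[H2SO4]_dilute = 6.950 × 10^-4 / 0.05000 = 0.01390 mol/L
Dilution factor = 100.0 / 25.12 = 3.981
[H2SO4]_stock = 0.01390 × 3.981 = 0.05534 mol/L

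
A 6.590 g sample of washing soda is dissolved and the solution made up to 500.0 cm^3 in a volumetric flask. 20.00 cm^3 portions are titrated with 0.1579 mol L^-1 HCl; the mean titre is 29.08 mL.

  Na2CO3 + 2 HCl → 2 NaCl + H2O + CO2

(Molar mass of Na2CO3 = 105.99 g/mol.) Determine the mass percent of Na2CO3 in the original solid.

n(HCl) per titration = 0.02908 × 0.1579 = 4.592 × 10^-3 mol
From the 1:2 ratio, n(Na2CO3) in each aliquot = 1/2 × 4.592 × 10^-3 = 2.296 × 10^-3 mol
n(Na2CO3) in the whole flask = 2.296 × 10^-3 × 500.0/20.00 = 0.05740 mol
mass of Na2CO3 = 0.05740 × 105.99 = 6.083 g
% Na2CO3 = 6.083 / 6.590 × 100 = 92.31 %

92.31 %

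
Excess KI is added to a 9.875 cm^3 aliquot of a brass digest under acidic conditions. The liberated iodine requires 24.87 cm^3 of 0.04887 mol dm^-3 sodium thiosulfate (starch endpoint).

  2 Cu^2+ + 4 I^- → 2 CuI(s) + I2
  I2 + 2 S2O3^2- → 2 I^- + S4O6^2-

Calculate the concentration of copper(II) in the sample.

0.1231 mol/L

n(S2O3^2-) = 0.02487 × 0.04887 = 1.215 × 10^-3 mol
n(I2) = n(S2O3^2-)/2 = 6.077 × 10^-4 mol
From the 2:1 ratio, n(Cu2+) in the aliquot = 2/1 × 6.077 × 10^-4 = 1.215 × 10^-3 mol
[Cu2+] = 1.215 × 10^-3 / 0.009875 = 0.1231 mol/L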